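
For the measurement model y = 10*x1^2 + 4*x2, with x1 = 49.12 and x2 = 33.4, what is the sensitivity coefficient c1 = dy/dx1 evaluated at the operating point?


y = 10*x1^2 + 4*x2
dy/dx1 = 2*10*x1
Evaluate at x1 = 49.12: c1 = 20 * 49.12
c1 = 982.4000

982.4000


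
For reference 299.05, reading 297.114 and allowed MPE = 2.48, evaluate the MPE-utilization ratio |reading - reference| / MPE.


e = indication - reference = 297.114 - 299.05 = -1.9360
|e| = 1.9360
ratio = |e| / MPE = 1.9360 / 2.48
ratio = 0.7806

0.7806


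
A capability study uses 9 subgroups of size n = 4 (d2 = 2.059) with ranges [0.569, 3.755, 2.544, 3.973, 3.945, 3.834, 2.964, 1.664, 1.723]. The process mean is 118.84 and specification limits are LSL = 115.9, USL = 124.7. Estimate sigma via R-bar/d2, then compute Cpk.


R_bar = (0.569 + 3.755 + 2.544 + 3.973 + 3.945 + 3.834 + 2.964 + 1.664 + 1.723) / 9 = 2.7745556
sigma = R_bar / d2 = 2.7745556 / 2.059 = 1.3475258
Cp = (USL - LSL)/(6*sigma) = (124.7 - 115.9)/(6*1.3475258) = 1.0884
Cpu = (124.7 - 118.84)/(3*1.3475258) = 1.4496
Cpl = (118.84 - 115.9)/(3*1.3475258) = 0.7273
Cpk = min(Cpu, Cpl) = 0.7273

0.7273


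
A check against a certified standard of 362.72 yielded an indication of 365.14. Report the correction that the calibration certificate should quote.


Correction = standard - reading
= 362.72 - 365.14
= -2.4200

-2.4200


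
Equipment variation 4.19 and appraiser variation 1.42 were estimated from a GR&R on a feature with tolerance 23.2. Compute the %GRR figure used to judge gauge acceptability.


GRR = sqrt(EV^2 + AV^2) = sqrt(4.19^2 + 1.42^2) = 4.4240818
%GRR = GRR / tol * 100 = 4.4240818 / 23.2 * 100
%GRR = 19.0693

19.0693


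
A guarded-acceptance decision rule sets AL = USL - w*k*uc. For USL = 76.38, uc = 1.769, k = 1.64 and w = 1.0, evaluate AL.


U = k * uc = 1.64 * 1.769 = 2.90116
guard band g = w * U = 1.0 * 2.90116 = 2.90116
AL = USL - g = 76.38 - 2.90116
AL = 73.4788

73.4788


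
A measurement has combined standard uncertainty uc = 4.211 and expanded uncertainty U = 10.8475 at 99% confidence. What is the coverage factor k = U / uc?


k = U / uc
k = 10.8475 / 4.211
k = 2.576

2.576


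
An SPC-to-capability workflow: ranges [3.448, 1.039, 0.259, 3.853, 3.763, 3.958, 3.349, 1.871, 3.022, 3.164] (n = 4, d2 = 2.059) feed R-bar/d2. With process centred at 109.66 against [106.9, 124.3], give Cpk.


R_bar = (3.448 + 1.039 + 0.259 + 3.853 + 3.763 + 3.958 + 3.349 + 1.871 + 3.022 + 3.164) / 10 = 2.7726
sigma = R_bar / d2 = 2.7726 / 2.059 = 1.346576
Cp = (USL - LSL)/(6*sigma) = (124.3 - 106.9)/(6*1.346576) = 2.1536
Cpu = (124.3 - 109.66)/(3*1.346576) = 3.6240
Cpl = (109.66 - 106.9)/(3*1.346576) = 0.6832
Cpk = min(Cpu, Cpl) = 0.6832

0.6832


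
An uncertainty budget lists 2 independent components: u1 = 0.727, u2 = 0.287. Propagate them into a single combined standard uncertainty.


uc = sqrt(0.727^2 + 0.287^2)
uc = sqrt(0.610898)
uc = 0.7816

0.7816


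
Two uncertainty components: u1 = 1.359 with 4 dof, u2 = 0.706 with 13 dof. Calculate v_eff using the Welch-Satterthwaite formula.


uc = sqrt(u1^2 + u2^2) = sqrt(1.359^2 + 0.706^2) = 1.5314428
v_eff = uc^4 / (u1^4/v1 + u2^4/v2)
= 1.5314428^4 / (1.359^4/4 + 0.706^4/13)
= 5.5005121 / 0.87185301
v_eff = 6.3090

6.3090


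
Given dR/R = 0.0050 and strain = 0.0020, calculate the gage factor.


GF = (dR/R) / epsilon
= 0.0050 / 0.0020
= 2.5000

2.5000


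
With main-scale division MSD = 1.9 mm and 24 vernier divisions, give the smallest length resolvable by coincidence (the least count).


LC = MSD / n_div
= 1.9 / 24
= 0.0792

0.0792


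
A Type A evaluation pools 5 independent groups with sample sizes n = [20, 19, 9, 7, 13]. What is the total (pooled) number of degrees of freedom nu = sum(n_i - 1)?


nu = sum_i (n_i - 1)
nu = ((20 - 1) + (19 - 1) + (9 - 1) + (7 - 1) + (13 - 1))
nu = 19 + 18 + 8 + 6 + 12
nu = 63

63


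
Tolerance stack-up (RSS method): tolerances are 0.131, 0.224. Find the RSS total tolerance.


RSS = sqrt(0.131^2 + 0.224^2)
= sqrt(0.067337)
= 0.2595

0.2595


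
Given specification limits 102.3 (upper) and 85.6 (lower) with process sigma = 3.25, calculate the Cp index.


Cp = (USL - LSL) / (6 * sigma)
= (102.3 - 85.6) / (6 * 3.25)
= 16.7000 / 19.5000
= 0.8564

0.8564


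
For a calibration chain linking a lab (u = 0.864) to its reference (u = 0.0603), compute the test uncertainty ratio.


TUR = u_lab / u_ref
= 0.864 / 0.0603
= 14.3284

14.3284


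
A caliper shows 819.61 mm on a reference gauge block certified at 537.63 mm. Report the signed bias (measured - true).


Systematic error = measured - true
= 819.61 - 537.63
= 281.9800

281.9800


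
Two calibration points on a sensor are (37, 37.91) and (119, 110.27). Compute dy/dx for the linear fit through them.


slope = (y2 - y1) / (x2 - x1)
= (110.27 - 37.91) / (119 - 37)
= 72.3600 / 82
= 0.8824

0.8824


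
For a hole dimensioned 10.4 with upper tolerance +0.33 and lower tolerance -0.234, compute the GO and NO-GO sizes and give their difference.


GO = nominal - lower_tol (smallest hole = maximum material condition)
GO = 10.4 - 0.234 = 10.166
NO-GO = nominal + upper_tol (largest hole = least material condition)
NO-GO = 10.4 + 0.33 = 10.73
spread = NO-GO - GO = 10.73 - 10.166 = 0.5640

0.5640


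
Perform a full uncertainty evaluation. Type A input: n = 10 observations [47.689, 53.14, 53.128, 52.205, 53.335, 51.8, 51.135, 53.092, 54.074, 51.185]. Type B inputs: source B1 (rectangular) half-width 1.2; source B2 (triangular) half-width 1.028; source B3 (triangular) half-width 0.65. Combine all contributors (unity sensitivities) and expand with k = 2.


mean = (47.689 + 53.14 + 53.128 + 52.205 + 53.335 + 51.8 + 51.135 + 53.092 + 54.074 + 51.185) / 10 = 52.0783
s = sqrt(sum((x - mean)^2)/(n-1)) = 1.8216609
u_A = s / sqrt(n) = 1.8216609 / sqrt(10) = 0.57605976
u_B1 = 1.2 / sqrt(3) = 0.69282032
u_B2 = 1.028 / sqrt(6) = 0.41967924
u_B3 = 0.65 / sqrt(6) = 0.26536139
uc = sqrt(0.57605976^2 + 0.69282032^2 + 0.41967924^2 + 0.26536139^2) = 1.0287819
U = k * uc = 2 * 1.0287819
U = 2.0576

2.0576


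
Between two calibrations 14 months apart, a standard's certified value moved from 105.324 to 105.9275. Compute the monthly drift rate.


rate = (v2 - v1) / months
= (105.9275 - 105.324) / 14
= 0.6035 / 14
= 0.0431

0.0431


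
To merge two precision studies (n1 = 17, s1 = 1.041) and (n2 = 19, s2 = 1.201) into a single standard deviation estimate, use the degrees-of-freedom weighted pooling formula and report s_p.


s_p = sqrt(((n1-1)*s1^2 + (n2-1)*s2^2) / (n1+n2-2))
numerator = (17-1)*1.041^2 + (19-1)*1.201^2 = 17.338896 + 25.963218 = 43.302114
denominator = 17 + 19 - 2 = 34
s_p^2 = 43.302114 / 34 = 1.2735916
s_p = sqrt(1.2735916) = 1.1285

1.1285


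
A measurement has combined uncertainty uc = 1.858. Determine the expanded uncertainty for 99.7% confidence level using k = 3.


U = k * uc
U = 3 * 1.858
U = 5.5740

5.5740


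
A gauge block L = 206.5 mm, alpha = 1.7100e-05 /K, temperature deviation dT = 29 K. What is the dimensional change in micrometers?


dL = L * alpha * dT
= 206.5 * 1.7100e-05 * 29
= 0.1024033 mm
dL_um = 0.1024033 * 1000 = 102.4033 um

102.4033


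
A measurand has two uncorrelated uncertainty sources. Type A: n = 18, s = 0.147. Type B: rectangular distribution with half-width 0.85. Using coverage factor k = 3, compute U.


u_A = s / sqrt(n) = 0.147 / sqrt(18) = 0.034648232
u_B = half_width / sqrt(3) = 0.85 / sqrt(3) = 0.49074773
uc = sqrt(u_A^2 + u_B^2) = sqrt(0.034648232^2 + 0.49074773^2) = 0.49196934
U = k * uc = 3 * 0.49196934
U = 1.4759

1.4759


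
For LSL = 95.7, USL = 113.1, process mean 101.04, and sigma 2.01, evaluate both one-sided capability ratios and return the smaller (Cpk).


Cpu = (USL - mean) / (3*sigma) = (113.1 - 101.04) / (3*2.01) = 2.0000
Cpl = (mean - LSL) / (3*sigma) = (101.04 - 95.7) / (3*2.01) = 0.8856
Cpk = min(Cpu, Cpl) = 0.8856

0.8856


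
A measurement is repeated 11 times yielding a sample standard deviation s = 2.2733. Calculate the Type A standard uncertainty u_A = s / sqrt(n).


u_A = s / sqrt(n)
u_A = 2.2733 / sqrt(11)
u_A = 2.2733 / 3.3166248
u_A = 0.6854

0.6854


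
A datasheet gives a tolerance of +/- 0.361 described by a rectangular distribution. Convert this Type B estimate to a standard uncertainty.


u_B = half_width / sqrt(3)
u_B = 0.361 / 1.7320508
u_B = 0.2084

0.2084


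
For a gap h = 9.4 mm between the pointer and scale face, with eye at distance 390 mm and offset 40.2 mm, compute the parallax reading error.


error = h * offset / d
= 9.4 * 40.2 / 390
= 0.9689

0.9689


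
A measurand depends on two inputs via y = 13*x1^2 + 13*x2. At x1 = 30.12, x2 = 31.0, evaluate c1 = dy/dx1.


y = 13*x1^2 + 13*x2
dy/dx1 = 2*13*x1
Evaluate at x1 = 30.12: c1 = 26 * 30.12
c1 = 783.1200

783.1200


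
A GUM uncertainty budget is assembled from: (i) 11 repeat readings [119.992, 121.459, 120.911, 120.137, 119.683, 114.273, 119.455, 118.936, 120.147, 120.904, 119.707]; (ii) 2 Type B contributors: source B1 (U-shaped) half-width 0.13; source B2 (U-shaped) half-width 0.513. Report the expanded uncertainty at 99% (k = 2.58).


mean = (119.992 + 121.459 + 120.911 + 120.137 + 119.683 + 114.273 + 119.455 + 118.936 + 120.147 + 120.904 + 119.707) / 11 = 119.6003636
s = sqrt(sum((x - mean)^2)/(n-1)) = 1.9098023
u_A = s / sqrt(n) = 1.9098023 / sqrt(11) = 0.57582706
u_B1 = 0.13 / sqrt(2) = 0.091923882
u_B2 = 0.513 / sqrt(2) = 0.36274578
uc = sqrt(0.57582706^2 + 0.091923882^2 + 0.36274578^2) = 0.68673962
U = k * uc = 2.58 * 0.68673962
U = 1.7718

1.7718


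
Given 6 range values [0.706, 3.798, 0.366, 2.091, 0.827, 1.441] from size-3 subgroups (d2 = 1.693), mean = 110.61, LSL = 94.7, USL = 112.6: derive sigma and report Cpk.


R_bar = (0.706 + 3.798 + 0.366 + 2.091 + 0.827 + 1.441) / 6 = 1.5381667
sigma = R_bar / d2 = 1.5381667 / 1.693 = 0.90854501
Cp = (USL - LSL)/(6*sigma) = (112.6 - 94.7)/(6*0.90854501) = 3.2836
Cpu = (112.6 - 110.61)/(3*0.90854501) = 0.7301
Cpl = (110.61 - 94.7)/(3*0.90854501) = 5.8372
Cpk = min(Cpu, Cpl) = 0.7301

0.7301


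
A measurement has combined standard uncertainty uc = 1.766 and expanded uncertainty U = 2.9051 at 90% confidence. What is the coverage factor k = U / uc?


k = U / uc
k = 2.9051 / 1.766
k = 1.645

1.645


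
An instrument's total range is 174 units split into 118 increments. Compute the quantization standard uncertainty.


resolution = range / divisions
resolution = 174 / 118 = 1.4745763
u_res = resolution / (2*sqrt(3))
u_res = 1.4745763 / 3.4641016
u_res = 0.4257

0.4257


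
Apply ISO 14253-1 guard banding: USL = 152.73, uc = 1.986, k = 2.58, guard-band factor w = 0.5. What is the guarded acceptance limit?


U = k * uc = 2.58 * 1.986 = 5.12388
guard band g = w * U = 0.5 * 5.12388 = 2.56194
AL = USL - g = 152.73 - 2.56194
AL = 150.1681

150.1681


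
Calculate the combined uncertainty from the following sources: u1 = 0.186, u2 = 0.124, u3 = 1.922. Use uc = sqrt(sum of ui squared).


uc = sqrt(0.186^2 + 0.124^2 + 1.922^2)
uc = sqrt(3.744056)
uc = 1.9350

1.9350


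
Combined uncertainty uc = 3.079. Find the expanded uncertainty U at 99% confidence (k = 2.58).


U = k * uc
U = 2.58 * 3.079
U = 7.9438

7.9438


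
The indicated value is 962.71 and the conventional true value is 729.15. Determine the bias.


Systematic error = measured - true
= 962.71 - 729.15
= 233.5600

233.5600


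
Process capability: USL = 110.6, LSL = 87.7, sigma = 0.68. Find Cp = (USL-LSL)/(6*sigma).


Cp = (USL - LSL) / (6 * sigma)
= (110.6 - 87.7) / (6 * 0.68)
= 22.9000 / 4.0800
= 5.6127

5.6127


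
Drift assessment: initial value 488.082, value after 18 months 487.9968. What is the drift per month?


rate = (v2 - v1) / months
= (487.9968 - 488.082) / 18
= -0.0852 / 18
= -0.0047

-0.0047


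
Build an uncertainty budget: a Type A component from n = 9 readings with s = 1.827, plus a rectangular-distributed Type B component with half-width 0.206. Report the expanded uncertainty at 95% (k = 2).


u_A = s / sqrt(n) = 1.827 / sqrt(9) = 0.609
u_B = half_width / sqrt(3) = 0.206 / sqrt(3) = 0.11893416
uc = sqrt(u_A^2 + u_B^2) = sqrt(0.609^2 + 0.11893416^2) = 0.6205049
U = k * uc = 2 * 0.6205049
U = 1.2410

1.2410


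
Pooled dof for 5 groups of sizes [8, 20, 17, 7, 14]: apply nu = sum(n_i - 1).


nu = sum_i (n_i - 1)
nu = ((8 - 1) + (20 - 1) + (17 - 1) + (7 - 1) + (14 - 1))
nu = 7 + 19 + 16 + 6 + 13
nu = 61

61


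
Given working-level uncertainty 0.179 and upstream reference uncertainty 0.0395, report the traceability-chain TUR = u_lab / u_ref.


TUR = u_lab / u_ref
= 0.179 / 0.0395
= 4.5316

4.5316


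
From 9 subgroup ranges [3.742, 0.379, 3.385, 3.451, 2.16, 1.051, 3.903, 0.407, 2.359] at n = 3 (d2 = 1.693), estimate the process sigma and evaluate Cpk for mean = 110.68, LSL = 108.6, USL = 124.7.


R_bar = (3.742 + 0.379 + 3.385 + 3.451 + 2.16 + 1.051 + 3.903 + 0.407 + 2.359) / 9 = 2.3152222
sigma = R_bar / d2 = 2.3152222 / 1.693 = 1.3675264
Cp = (USL - LSL)/(6*sigma) = (124.7 - 108.6)/(6*1.3675264) = 1.9622
Cpu = (124.7 - 110.68)/(3*1.3675264) = 3.4174
Cpl = (110.68 - 108.6)/(3*1.3675264) = 0.5070
Cpk = min(Cpu, Cpl) = 0.5070

0.5070


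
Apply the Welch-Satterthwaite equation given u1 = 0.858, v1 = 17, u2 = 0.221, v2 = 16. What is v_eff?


uc = sqrt(u1^2 + u2^2) = sqrt(0.858^2 + 0.221^2) = 0.88600508
v_eff = uc^4 / (u1^4/v1 + u2^4/v2)
= 0.88600508^4 / (0.858^4/17 + 0.221^4/16)
= 0.61623285 / 0.032027763
v_eff = 19.2406

19.2406


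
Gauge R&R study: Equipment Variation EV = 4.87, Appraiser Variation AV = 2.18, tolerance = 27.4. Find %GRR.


GRR = sqrt(EV^2 + AV^2) = sqrt(4.87^2 + 2.18^2) = 5.335663
%GRR = GRR / tol * 100 = 5.335663 / 27.4 * 100
%GRR = 19.4732

19.4732


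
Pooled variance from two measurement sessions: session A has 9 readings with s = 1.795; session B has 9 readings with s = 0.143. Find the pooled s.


s_p = sqrt(((n1-1)*s1^2 + (n2-1)*s2^2) / (n1+n2-2))
numerator = (9-1)*1.795^2 + (9-1)*0.143^2 = 25.7762 + 0.163592 = 25.939792
denominator = 9 + 9 - 2 = 16
s_p^2 = 25.939792 / 16 = 1.621237
s_p = sqrt(1.621237) = 1.2733

1.2733


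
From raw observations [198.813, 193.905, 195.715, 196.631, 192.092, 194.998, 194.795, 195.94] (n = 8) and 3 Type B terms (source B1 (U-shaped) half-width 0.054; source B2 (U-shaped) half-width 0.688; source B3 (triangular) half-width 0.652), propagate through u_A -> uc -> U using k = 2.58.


mean = (198.813 + 193.905 + 195.715 + 196.631 + 192.092 + 194.998 + 194.795 + 195.94) / 8 = 195.361125
s = sqrt(sum((x - mean)^2)/(n-1)) = 1.9729667
u_A = s / sqrt(n) = 1.9729667 / sqrt(8) = 0.69754907
u_B1 = 0.054 / sqrt(2) = 0.038183766
u_B2 = 0.688 / sqrt(2) = 0.48648947
u_B3 = 0.652 / sqrt(6) = 0.26617789
uc = sqrt(0.69754907^2 + 0.038183766^2 + 0.48648947^2 + 0.26617789^2) = 0.89193911
U = k * uc = 2.58 * 0.89193911
U = 2.3012

2.3012


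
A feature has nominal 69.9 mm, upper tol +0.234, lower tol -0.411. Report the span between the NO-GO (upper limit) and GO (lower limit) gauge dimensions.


GO = nominal - lower_tol (smallest hole = maximum material condition)
GO = 69.9 - 0.411 = 69.489
NO-GO = nominal + upper_tol (largest hole = least material condition)
NO-GO = 69.9 + 0.234 = 70.134
spread = NO-GO - GO = 70.134 - 69.489 = 0.6450

0.6450


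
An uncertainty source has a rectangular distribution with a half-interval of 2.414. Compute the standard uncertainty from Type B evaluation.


u_B = half_width / sqrt(3)
u_B = 2.414 / 1.7320508
u_B = 1.3937

1.3937


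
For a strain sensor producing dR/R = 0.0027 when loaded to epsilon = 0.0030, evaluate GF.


GF = (dR/R) / epsilon
= 0.0027 / 0.0030
= 0.9000

0.9000


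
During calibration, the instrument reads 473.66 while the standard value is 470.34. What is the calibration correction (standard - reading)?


Correction = standard - reading
= 470.34 - 473.66
= -3.3200

-3.3200


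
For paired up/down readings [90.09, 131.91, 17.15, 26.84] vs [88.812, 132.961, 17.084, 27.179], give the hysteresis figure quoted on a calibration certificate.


|90.09 - 88.812| = 1.2780
|131.91 - 132.961| = 1.0510
|17.15 - 17.084| = 0.0660
|26.84 - 27.179| = 0.3390
hysteresis = max(diffs) = 1.2780

1.2780


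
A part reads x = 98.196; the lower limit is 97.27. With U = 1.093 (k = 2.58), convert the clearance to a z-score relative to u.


u = U / k = 1.093 / 2.58 = 0.42364341
margin = |LSL - x| = |97.27 - 98.196| = 0.926
z = margin / u = 0.926 / 0.42364341
z = 2.1858

2.1858


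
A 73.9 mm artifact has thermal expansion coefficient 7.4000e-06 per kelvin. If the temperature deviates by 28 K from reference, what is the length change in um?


dL = L * alpha * dT
= 73.9 * 7.4000e-06 * 28
= 0.0153121 mm
dL_um = 0.0153121 * 1000 = 15.3121 um

15.3121


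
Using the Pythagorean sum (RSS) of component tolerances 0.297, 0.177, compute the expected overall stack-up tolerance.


RSS = sqrt(0.297^2 + 0.177^2)
= sqrt(0.119538)
= 0.3457

0.3457


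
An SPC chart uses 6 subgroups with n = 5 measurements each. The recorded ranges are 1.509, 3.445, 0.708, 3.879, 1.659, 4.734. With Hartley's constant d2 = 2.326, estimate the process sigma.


R_bar = (1.509 + 3.445 + 0.708 + 3.879 + 1.659 + 4.734) / 6
R_bar = 15.934 / 6 = 2.6556667
sigma_hat = R_bar / d2 = 2.6556667 / 2.326 = 1.1417

1.1417


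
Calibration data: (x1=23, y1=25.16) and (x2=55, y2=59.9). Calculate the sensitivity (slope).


slope = (y2 - y1) / (x2 - x1)
= (59.9 - 25.16) / (55 - 23)
= 34.7400 / 32
= 1.0856

1.0856


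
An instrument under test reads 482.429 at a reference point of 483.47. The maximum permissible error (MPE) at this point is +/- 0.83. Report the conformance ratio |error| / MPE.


e = indication - reference = 482.429 - 483.47 = -1.0410
|e| = 1.0410
ratio = |e| / MPE = 1.0410 / 0.83
ratio = 1.2542

1.2542


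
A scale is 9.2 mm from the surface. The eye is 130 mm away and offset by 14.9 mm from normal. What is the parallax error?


error = h * offset / d
= 9.2 * 14.9 / 130
= 1.0545

1.0545


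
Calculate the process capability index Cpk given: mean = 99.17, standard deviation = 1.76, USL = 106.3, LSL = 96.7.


Cpu = (USL - mean) / (3*sigma) = (106.3 - 99.17) / (3*1.76) = 1.3504
Cpl = (mean - LSL) / (3*sigma) = (99.17 - 96.7) / (3*1.76) = 0.4678
Cpk = min(Cpu, Cpl) = 0.4678

0.4678


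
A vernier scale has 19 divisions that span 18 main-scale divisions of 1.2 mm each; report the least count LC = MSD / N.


LC = MSD / n_div
= 1.2 / 19
= 0.0632

0.0632


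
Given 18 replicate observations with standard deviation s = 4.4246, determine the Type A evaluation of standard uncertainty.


u_A = s / sqrt(n)
u_A = 4.4246 / sqrt(18)
u_A = 4.4246 / 4.2426407
u_A = 1.0429

1.0429


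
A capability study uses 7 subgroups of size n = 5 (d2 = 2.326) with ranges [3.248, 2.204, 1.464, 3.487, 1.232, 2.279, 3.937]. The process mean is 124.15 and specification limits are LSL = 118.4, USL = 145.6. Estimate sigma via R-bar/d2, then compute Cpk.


R_bar = (3.248 + 2.204 + 1.464 + 3.487 + 1.232 + 2.279 + 3.937) / 7 = 2.5501429
sigma = R_bar / d2 = 2.5501429 / 2.326 = 1.0963641
Cp = (USL - LSL)/(6*sigma) = (145.6 - 118.4)/(6*1.0963641) = 4.1349
Cpu = (145.6 - 124.15)/(3*1.0963641) = 6.5216
Cpl = (124.15 - 118.4)/(3*1.0963641) = 1.7482
Cpk = min(Cpu, Cpl) = 1.7482

1.7482


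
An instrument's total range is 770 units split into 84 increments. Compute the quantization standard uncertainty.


resolution = range / divisions
resolution = 770 / 84 = 9.1666667
u_res = resolution / (2*sqrt(3))
u_res = 9.1666667 / 3.4641016
u_res = 2.6462

2.6462


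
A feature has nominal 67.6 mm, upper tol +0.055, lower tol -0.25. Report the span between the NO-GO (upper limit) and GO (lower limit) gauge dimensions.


GO = nominal - lower_tol (smallest hole = maximum material condition)
GO = 67.6 - 0.25 = 67.35
NO-GO = nominal + upper_tol (largest hole = least material condition)
NO-GO = 67.6 + 0.055 = 67.655
spread = NO-GO - GO = 67.655 - 67.35 = 0.3050

0.3050


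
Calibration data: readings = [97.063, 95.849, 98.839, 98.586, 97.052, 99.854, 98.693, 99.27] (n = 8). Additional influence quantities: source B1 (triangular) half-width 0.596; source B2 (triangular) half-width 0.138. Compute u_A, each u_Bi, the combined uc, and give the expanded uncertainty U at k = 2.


mean = (97.063 + 95.849 + 98.839 + 98.586 + 97.052 + 99.854 + 98.693 + 99.27) / 8 = 98.15075
s = sqrt(sum((x - mean)^2)/(n-1)) = 1.3522178
u_A = s / sqrt(n) = 1.3522178 / sqrt(8) = 0.47808119
u_B1 = 0.596 / sqrt(6) = 0.24331598
u_B2 = 0.138 / sqrt(6) = 0.056338264
uc = sqrt(0.47808119^2 + 0.24331598^2 + 0.056338264^2) = 0.53938696
U = k * uc = 2 * 0.53938696
U = 1.0788

1.0788


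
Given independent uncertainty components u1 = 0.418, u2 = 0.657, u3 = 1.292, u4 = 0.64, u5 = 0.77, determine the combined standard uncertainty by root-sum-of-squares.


uc = sqrt(0.418^2 + 0.657^2 + 1.292^2 + 0.64^2 + 0.77^2)
uc = sqrt(3.278137)
uc = 1.8106

1.8106


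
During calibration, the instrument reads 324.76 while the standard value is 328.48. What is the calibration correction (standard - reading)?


Correction = standard - reading
= 328.48 - 324.76
= 3.7200

3.7200


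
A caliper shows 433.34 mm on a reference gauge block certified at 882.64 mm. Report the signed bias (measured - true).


Systematic error = measured - true
= 433.34 - 882.64
= -449.3000

-449.3000


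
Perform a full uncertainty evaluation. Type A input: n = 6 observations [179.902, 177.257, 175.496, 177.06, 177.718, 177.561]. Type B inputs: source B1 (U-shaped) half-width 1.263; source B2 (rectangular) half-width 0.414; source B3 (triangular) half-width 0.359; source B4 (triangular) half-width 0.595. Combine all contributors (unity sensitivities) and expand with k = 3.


mean = (179.902 + 177.257 + 175.496 + 177.06 + 177.718 + 177.561) / 6 = 177.499
s = sqrt(sum((x - mean)^2)/(n-1)) = 1.4205286
u_A = s / sqrt(n) = 1.4205286 / sqrt(6) = 0.57992837
u_B1 = 1.263 / sqrt(2) = 0.89307586
u_B2 = 0.414 / sqrt(3) = 0.23902301
u_B3 = 0.359 / sqrt(6) = 0.14656114
u_B4 = 0.595 / sqrt(6) = 0.24290773
uc = sqrt(0.57992837^2 + 0.89307586^2 + 0.23902301^2 + 0.14656114^2 + 0.24290773^2) = 1.127616
U = k * uc = 3 * 1.127616
U = 3.3828

3.3828


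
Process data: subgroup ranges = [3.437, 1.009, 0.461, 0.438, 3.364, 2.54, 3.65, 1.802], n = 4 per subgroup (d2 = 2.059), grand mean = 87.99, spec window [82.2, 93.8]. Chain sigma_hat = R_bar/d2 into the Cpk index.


R_bar = (3.437 + 1.009 + 0.461 + 0.438 + 3.364 + 2.54 + 3.65 + 1.802) / 8 = 2.087625
sigma = R_bar / d2 = 2.087625 / 2.059 = 1.0139024
Cp = (USL - LSL)/(6*sigma) = (93.8 - 82.2)/(6*1.0139024) = 1.9068
Cpu = (93.8 - 87.99)/(3*1.0139024) = 1.9101
Cpl = (87.99 - 82.2)/(3*1.0139024) = 1.9035
Cpk = min(Cpu, Cpl) = 1.9035

1.9035


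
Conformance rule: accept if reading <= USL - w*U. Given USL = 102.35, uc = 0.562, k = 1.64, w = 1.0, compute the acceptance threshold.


U = k * uc = 1.64 * 0.562 = 0.92168
guard band g = w * U = 1.0 * 0.92168 = 0.92168
AL = USL - g = 102.35 - 0.92168
AL = 101.4283

101.4283


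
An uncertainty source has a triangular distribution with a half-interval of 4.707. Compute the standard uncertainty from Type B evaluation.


u_B = half_width / sqrt(6)
u_B = 4.707 / 2.4494897
u_B = 1.9216

1.9216


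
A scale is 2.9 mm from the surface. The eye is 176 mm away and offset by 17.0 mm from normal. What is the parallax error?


error = h * offset / d
= 2.9 * 17.0 / 176
= 0.2801

0.2801


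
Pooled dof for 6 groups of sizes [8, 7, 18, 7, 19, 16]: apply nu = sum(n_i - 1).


nu = sum_i (n_i - 1)
nu = ((8 - 1) + (7 - 1) + (18 - 1) + (7 - 1) + (19 - 1) + (16 - 1))
nu = 7 + 6 + 17 + 6 + 18 + 15
nu = 69

69


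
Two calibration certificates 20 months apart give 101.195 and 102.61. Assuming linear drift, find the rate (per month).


rate = (v2 - v1) / months
= (102.61 - 101.195) / 20
= 1.4150 / 20
= 0.0708

0.0708


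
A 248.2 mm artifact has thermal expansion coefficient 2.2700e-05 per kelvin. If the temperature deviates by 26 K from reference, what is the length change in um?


dL = L * alpha * dT
= 248.2 * 2.2700e-05 * 26
= 0.1464876 mm
dL_um = 0.1464876 * 1000 = 146.4876 um

146.4876


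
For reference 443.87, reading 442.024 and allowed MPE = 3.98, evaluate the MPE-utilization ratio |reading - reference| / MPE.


e = indication - reference = 442.024 - 443.87 = -1.8460
|e| = 1.8460
ratio = |e| / MPE = 1.8460 / 3.98
ratio = 0.4638

0.4638


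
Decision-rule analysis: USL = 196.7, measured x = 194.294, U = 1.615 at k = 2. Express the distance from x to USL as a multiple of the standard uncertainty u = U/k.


u = U / k = 1.615 / 2 = 0.8075
margin = |USL - x| = |196.7 - 194.294| = 2.406
z = margin / u = 2.406 / 0.8075
z = 2.9796

2.9796


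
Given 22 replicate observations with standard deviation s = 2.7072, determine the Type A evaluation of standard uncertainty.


u_A = s / sqrt(n)
u_A = 2.7072 / sqrt(22)
u_A = 2.7072 / 4.6904158
u_A = 0.5772

0.5772


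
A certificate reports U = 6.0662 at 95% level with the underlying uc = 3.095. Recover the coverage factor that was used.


k = U / uc
k = 6.0662 / 3.095
k = 1.96

1.96


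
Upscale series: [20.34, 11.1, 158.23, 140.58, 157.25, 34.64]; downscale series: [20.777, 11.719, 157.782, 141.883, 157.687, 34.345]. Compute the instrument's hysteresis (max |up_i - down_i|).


|20.34 - 20.777| = 0.4370
|11.1 - 11.719| = 0.6190
|158.23 - 157.782| = 0.4480
|140.58 - 141.883| = 1.3030
|157.25 - 157.687| = 0.4370
|34.64 - 34.345| = 0.2950
hysteresis = max(diffs) = 1.3030

1.3030


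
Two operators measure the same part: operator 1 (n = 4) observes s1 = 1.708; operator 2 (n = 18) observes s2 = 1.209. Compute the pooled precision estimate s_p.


s_p = sqrt(((n1-1)*s1^2 + (n2-1)*s2^2) / (n1+n2-2))
numerator = (4-1)*1.708^2 + (18-1)*1.209^2 = 8.751792 + 24.848577 = 33.600369
denominator = 4 + 18 - 2 = 20
s_p^2 = 33.600369 / 20 = 1.6800184
s_p = sqrt(1.6800184) = 1.2962

1.2962


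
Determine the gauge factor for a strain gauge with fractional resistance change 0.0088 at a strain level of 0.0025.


GF = (dR/R) / epsilon
= 0.0088 / 0.0025
= 3.5200

3.5200


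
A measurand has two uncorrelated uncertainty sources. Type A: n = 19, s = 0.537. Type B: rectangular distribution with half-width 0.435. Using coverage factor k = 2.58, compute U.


u_A = s / sqrt(n) = 0.537 / sqrt(19) = 0.12319625
u_B = half_width / sqrt(3) = 0.435 / sqrt(3) = 0.25114737
uc = sqrt(u_A^2 + u_B^2) = sqrt(0.12319625^2 + 0.25114737^2) = 0.27973616
U = k * uc = 2.58 * 0.27973616
U = 0.7217

0.7217


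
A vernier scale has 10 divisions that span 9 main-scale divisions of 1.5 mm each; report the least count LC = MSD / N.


LC = MSD / n_div
= 1.5 / 10
= 0.1500

0.1500


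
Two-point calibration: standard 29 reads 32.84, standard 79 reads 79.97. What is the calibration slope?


slope = (y2 - y1) / (x2 - x1)
= (79.97 - 32.84) / (79 - 29)
= 47.1300 / 50
= 0.9426

0.9426


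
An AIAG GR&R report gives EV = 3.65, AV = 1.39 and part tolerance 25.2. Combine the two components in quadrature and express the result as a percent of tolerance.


GRR = sqrt(EV^2 + AV^2) = sqrt(3.65^2 + 1.39^2) = 3.9057138
%GRR = GRR / tol * 100 = 3.9057138 / 25.2 * 100
%GRR = 15.4989

15.4989


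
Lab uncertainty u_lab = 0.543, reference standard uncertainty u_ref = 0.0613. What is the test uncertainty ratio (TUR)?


TUR = u_lab / u_ref
= 0.543 / 0.0613
= 8.8581

8.8581


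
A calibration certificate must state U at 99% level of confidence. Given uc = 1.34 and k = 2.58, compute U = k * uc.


U = k * uc
U = 2.58 * 1.34
U = 3.4572

3.4572


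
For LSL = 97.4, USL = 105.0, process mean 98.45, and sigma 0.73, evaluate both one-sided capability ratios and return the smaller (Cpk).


Cpu = (USL - mean) / (3*sigma) = (105.0 - 98.45) / (3*0.73) = 2.9909
Cpl = (mean - LSL) / (3*sigma) = (98.45 - 97.4) / (3*0.73) = 0.4795
Cpk = min(Cpu, Cpl) = 0.4795

0.4795


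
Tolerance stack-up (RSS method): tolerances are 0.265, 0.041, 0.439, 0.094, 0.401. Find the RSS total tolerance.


RSS = sqrt(0.265^2 + 0.041^2 + 0.439^2 + 0.094^2 + 0.401^2)
= sqrt(0.434264)
= 0.6590

0.6590


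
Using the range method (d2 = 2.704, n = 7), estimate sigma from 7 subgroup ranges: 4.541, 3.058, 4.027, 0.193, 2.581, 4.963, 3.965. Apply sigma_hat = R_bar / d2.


R_bar = (4.541 + 3.058 + 4.027 + 0.193 + 2.581 + 4.963 + 3.965) / 7
R_bar = 23.328 / 7 = 3.3325714
sigma_hat = R_bar / d2 = 3.3325714 / 2.704 = 1.2325

1.2325


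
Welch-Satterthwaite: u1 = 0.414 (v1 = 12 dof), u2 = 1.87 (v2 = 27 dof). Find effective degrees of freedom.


uc = sqrt(u1^2 + u2^2) = sqrt(0.414^2 + 1.87^2) = 1.9152796
v_eff = uc^4 / (u1^4/v1 + u2^4/v2)
= 1.9152796^4 / (0.414^4/12 + 1.87^4/27)
= 13.456395 / 0.4553484
v_eff = 29.5519

29.5519


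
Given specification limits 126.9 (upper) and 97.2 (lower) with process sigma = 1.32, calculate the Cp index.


Cp = (USL - LSL) / (6 * sigma)
= (126.9 - 97.2) / (6 * 1.32)
= 29.7000 / 7.9200
= 3.7500

3.7500


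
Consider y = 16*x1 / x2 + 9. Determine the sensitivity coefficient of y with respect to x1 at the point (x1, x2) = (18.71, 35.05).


y = 16*x1 / x2 + 9
dy/dx1 = 16/x2
Evaluate at x2 = 35.05: c1 = 16 / 35.05
c1 = 0.4565

0.4565


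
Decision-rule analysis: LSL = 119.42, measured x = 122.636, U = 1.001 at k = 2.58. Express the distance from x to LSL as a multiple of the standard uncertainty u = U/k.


u = U / k = 1.001 / 2.58 = 0.3879845
margin = |LSL - x| = |119.42 - 122.636| = 3.216
z = margin / u = 3.216 / 0.3879845
z = 8.2890

8.2890


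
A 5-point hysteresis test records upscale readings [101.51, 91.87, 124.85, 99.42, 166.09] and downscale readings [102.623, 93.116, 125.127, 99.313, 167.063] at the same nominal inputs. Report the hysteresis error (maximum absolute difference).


|101.51 - 102.623| = 1.1130
|91.87 - 93.116| = 1.2460
|124.85 - 125.127| = 0.2770
|99.42 - 99.313| = 0.1070
|166.09 - 167.063| = 0.9730
hysteresis = max(diffs) = 1.2460

1.2460


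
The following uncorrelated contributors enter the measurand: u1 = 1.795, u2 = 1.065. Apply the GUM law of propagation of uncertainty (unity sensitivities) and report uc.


uc = sqrt(1.795^2 + 1.065^2)
uc = sqrt(4.35625)
uc = 2.0872

2.0872


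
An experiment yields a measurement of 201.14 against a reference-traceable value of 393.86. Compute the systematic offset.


Systematic error = measured - true
= 201.14 - 393.86
= -192.7200

-192.7200


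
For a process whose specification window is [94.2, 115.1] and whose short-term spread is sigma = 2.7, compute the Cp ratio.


Cp = (USL - LSL) / (6 * sigma)
= (115.1 - 94.2) / (6 * 2.7)
= 20.9000 / 16.2000
= 1.2901

1.2901


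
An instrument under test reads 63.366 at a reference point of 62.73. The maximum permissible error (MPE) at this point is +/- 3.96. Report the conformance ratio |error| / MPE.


e = indication - reference = 63.366 - 62.73 = 0.6360
|e| = 0.6360
ratio = |e| / MPE = 0.6360 / 3.96
ratio = 0.1606

0.1606


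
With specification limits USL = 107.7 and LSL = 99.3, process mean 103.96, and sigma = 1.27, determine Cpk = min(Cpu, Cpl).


Cpu = (USL - mean) / (3*sigma) = (107.7 - 103.96) / (3*1.27) = 0.9816
Cpl = (mean - LSL) / (3*sigma) = (103.96 - 99.3) / (3*1.27) = 1.2231
Cpk = min(Cpu, Cpl) = 0.9816

0.9816


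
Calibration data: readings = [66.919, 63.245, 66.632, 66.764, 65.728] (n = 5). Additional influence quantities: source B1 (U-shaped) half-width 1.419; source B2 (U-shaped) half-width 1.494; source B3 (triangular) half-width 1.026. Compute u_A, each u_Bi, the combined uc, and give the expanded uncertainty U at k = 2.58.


mean = (66.919 + 63.245 + 66.632 + 66.764 + 65.728) / 5 = 65.8576
s = sqrt(sum((x - mean)^2)/(n-1)) = 1.5321799
u_A = s / sqrt(n) = 1.5321799 / sqrt(5) = 0.68521168
u_B1 = 1.419 / sqrt(2) = 1.0033845
u_B2 = 1.494 / sqrt(2) = 1.0564175
u_B3 = 1.026 / sqrt(6) = 0.41886275
uc = sqrt(0.68521168^2 + 1.0033845^2 + 1.0564175^2 + 0.41886275^2) = 1.6636585
U = k * uc = 2.58 * 1.6636585
U = 4.2922

4.2922


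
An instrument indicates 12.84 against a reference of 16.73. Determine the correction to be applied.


Correction = standard - reading
= 16.73 - 12.84
= 3.8900

3.8900


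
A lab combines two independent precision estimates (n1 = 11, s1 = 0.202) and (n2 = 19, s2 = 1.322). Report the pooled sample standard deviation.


s_p = sqrt(((n1-1)*s1^2 + (n2-1)*s2^2) / (n1+n2-2))
numerator = (11-1)*0.202^2 + (19-1)*1.322^2 = 0.40804 + 31.458312 = 31.866352
denominator = 11 + 19 - 2 = 28
s_p^2 = 31.866352 / 28 = 1.138084
s_p = sqrt(1.138084) = 1.0668

1.0668


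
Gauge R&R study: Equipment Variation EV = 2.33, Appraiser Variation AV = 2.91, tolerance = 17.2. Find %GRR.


GRR = sqrt(EV^2 + AV^2) = sqrt(2.33^2 + 2.91^2) = 3.727868
%GRR = GRR / tol * 100 = 3.727868 / 17.2 * 100
%GRR = 21.6737

21.6737


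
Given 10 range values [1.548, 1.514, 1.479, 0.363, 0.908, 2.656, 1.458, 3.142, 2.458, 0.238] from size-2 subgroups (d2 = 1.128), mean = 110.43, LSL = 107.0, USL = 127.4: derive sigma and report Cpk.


R_bar = (1.548 + 1.514 + 1.479 + 0.363 + 0.908 + 2.656 + 1.458 + 3.142 + 2.458 + 0.238) / 10 = 1.5764
sigma = R_bar / d2 = 1.5764 / 1.128 = 1.3975177
Cp = (USL - LSL)/(6*sigma) = (127.4 - 107.0)/(6*1.3975177) = 2.4329
Cpu = (127.4 - 110.43)/(3*1.3975177) = 4.0477
Cpl = (110.43 - 107.0)/(3*1.3975177) = 0.8181
Cpk = min(Cpu, Cpl) = 0.8181

0.8181


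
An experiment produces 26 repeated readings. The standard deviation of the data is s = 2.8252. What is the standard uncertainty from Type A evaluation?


u_A = s / sqrt(n)
u_A = 2.8252 / sqrt(26)
u_A = 2.8252 / 5.0990195
u_A = 0.5541

0.5541


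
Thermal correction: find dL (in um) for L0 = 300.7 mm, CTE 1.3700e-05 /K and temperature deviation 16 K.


dL = L * alpha * dT
= 300.7 * 1.3700e-05 * 16
= 0.0659134 mm
dL_um = 0.0659134 * 1000 = 65.9134 um

65.9134


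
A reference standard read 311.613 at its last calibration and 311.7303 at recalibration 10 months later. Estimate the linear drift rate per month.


rate = (v2 - v1) / months
= (311.7303 - 311.613) / 10
= 0.1173 / 10
= 0.0117

0.0117


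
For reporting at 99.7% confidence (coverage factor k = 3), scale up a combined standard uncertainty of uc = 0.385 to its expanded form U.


U = k * uc
U = 3 * 0.385
U = 1.1550

1.1550


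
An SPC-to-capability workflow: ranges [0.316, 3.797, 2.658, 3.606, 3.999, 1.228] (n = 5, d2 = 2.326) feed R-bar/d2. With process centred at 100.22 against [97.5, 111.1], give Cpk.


R_bar = (0.316 + 3.797 + 2.658 + 3.606 + 3.999 + 1.228) / 6 = 2.6006667
sigma = R_bar / d2 = 2.6006667 / 2.326 = 1.1180854
Cp = (USL - LSL)/(6*sigma) = (111.1 - 97.5)/(6*1.1180854) = 2.0273
Cpu = (111.1 - 100.22)/(3*1.1180854) = 3.2436
Cpl = (100.22 - 97.5)/(3*1.1180854) = 0.8109
Cpk = min(Cpu, Cpl) = 0.8109

0.8109


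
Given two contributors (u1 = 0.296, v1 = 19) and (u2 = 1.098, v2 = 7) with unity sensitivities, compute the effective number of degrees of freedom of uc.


uc = sqrt(u1^2 + u2^2) = sqrt(0.296^2 + 1.098^2) = 1.1371983
v_eff = uc^4 / (u1^4/v1 + u2^4/v2)
= 1.1371983^4 / (0.296^4/19 + 1.098^4/7)
= 1.6724179 / 0.20804417
v_eff = 8.0388

8.0388


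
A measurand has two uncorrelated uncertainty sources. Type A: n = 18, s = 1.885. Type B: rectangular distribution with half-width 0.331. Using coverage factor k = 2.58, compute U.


u_A = s / sqrt(n) = 1.885 / sqrt(18) = 0.44429876
u_B = half_width / sqrt(3) = 0.331 / sqrt(3) = 0.19110294
uc = sqrt(u_A^2 + u_B^2) = sqrt(0.44429876^2 + 0.19110294^2) = 0.48365455
U = k * uc = 2.58 * 0.48365455
U = 1.2478

1.2478


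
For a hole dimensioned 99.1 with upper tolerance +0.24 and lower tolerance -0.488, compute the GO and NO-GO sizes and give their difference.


GO = nominal - lower_tol (smallest hole = maximum material condition)
GO = 99.1 - 0.488 = 98.612
NO-GO = nominal + upper_tol (largest hole = least material condition)
NO-GO = 99.1 + 0.24 = 99.34
spread = NO-GO - GO = 99.34 - 98.612 = 0.7280

0.7280


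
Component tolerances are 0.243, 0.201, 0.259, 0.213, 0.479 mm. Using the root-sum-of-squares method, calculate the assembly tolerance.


RSS = sqrt(0.243^2 + 0.201^2 + 0.259^2 + 0.213^2 + 0.479^2)
= sqrt(0.441341)
= 0.6643

0.6643


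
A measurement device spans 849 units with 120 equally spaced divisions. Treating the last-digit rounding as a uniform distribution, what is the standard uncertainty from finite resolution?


resolution = range / divisions
resolution = 849 / 120 = 7.075
u_res = resolution / (2*sqrt(3))
u_res = 7.075 / 3.4641016
u_res = 2.0424

2.0424


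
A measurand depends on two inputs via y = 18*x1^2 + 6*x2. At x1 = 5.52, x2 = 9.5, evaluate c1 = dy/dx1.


y = 18*x1^2 + 6*x2
dy/dx1 = 2*18*x1
Evaluate at x1 = 5.52: c1 = 36 * 5.52
c1 = 198.7200

198.7200


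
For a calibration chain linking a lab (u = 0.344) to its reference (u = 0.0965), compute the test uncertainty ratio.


TUR = u_lab / u_ref
= 0.344 / 0.0965
= 3.5648

3.5648


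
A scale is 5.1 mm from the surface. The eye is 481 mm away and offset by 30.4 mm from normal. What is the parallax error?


error = h * offset / d
= 5.1 * 30.4 / 481
= 0.3223

0.3223


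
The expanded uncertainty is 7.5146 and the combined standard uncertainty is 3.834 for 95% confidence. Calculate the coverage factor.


k = U / uc
k = 7.5146 / 3.834
k = 1.96

1.96


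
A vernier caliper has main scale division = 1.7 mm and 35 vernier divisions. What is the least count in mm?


LC = MSD / n_div
= 1.7 / 35
= 0.0486

0.0486


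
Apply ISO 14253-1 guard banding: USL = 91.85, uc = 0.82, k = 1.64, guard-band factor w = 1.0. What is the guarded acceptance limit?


U = k * uc = 1.64 * 0.82 = 1.3448
guard band g = w * U = 1.0 * 1.3448 = 1.3448
AL = USL - g = 91.85 - 1.3448
AL = 90.5052

90.5052


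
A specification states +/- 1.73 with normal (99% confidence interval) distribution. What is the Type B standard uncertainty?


u_B = half_width / 2.576
u_B = 1.73 / 2.576
u_B = 0.6716

0.6716


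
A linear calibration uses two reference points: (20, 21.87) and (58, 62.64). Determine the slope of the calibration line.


slope = (y2 - y1) / (x2 - x1)
= (62.64 - 21.87) / (58 - 20)
= 40.7700 / 38
= 1.0729

1.0729


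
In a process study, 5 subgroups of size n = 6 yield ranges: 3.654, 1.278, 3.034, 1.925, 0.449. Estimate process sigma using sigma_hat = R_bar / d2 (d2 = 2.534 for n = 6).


R_bar = (3.654 + 1.278 + 3.034 + 1.925 + 0.449) / 5
R_bar = 10.34 / 5 = 2.068
sigma_hat = R_bar / d2 = 2.068 / 2.534 = 0.8161

0.8161


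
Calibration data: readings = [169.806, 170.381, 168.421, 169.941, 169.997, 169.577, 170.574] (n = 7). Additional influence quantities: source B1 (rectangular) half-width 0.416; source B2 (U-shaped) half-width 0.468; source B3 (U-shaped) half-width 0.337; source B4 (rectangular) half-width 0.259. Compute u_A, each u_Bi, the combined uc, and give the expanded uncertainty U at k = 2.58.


mean = (169.806 + 170.381 + 168.421 + 169.941 + 169.997 + 169.577 + 170.574) / 7 = 169.8138571
s = sqrt(sum((x - mean)^2)/(n-1)) = 0.70064124
u_A = s / sqrt(n) = 0.70064124 / sqrt(7) = 0.2648175
u_B1 = 0.416 / sqrt(3) = 0.24017771
u_B2 = 0.468 / sqrt(2) = 0.33092597
u_B3 = 0.337 / sqrt(2) = 0.23829499
u_B4 = 0.259 / sqrt(3) = 0.14953372
uc = sqrt(0.2648175^2 + 0.24017771^2 + 0.33092597^2 + 0.23829499^2 + 0.14953372^2) = 0.56255709
U = k * uc = 2.58 * 0.56255709
U = 1.4514

1.4514


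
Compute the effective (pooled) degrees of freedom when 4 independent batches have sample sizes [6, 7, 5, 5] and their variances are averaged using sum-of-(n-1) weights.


nu = sum_i (n_i - 1)
nu = ((6 - 1) + (7 - 1) + (5 - 1) + (5 - 1))
nu = 5 + 6 + 4 + 4
nu = 19

19


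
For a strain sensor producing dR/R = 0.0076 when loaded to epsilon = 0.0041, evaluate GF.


GF = (dR/R) / epsilon
= 0.0076 / 0.0041
= 1.8537

1.8537
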